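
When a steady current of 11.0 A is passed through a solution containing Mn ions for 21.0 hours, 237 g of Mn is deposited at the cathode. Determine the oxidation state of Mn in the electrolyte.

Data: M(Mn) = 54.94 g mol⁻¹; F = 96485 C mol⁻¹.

Q = I·t = 11.00 A × 75600 s = 831600 C, so n(e⁻) = 831600/96485 = 8.619 mol.
n(Mn) deposited = 237 / 54.94 = 4.314 mol.
Electrons per atom = n(e⁻)/n(Mn) = 8.619 / 4.314 = 2.00 ≈ 2, so the ion is Mn²⁺.

+2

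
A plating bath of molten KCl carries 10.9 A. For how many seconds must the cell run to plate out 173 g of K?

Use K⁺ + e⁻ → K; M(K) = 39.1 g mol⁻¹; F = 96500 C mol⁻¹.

39200 s

n(K) = m/M = 173 / 39.1 = 4.425 mol.
Each K atom requires 1 electron, so n(e⁻) = 1 × 4.425 = 4.425 mol.
Q = n(e⁻)·F = 4.425 × 96500 = 427000 C.
t = Q/I = 427000 / 10.90 A = 39170 s.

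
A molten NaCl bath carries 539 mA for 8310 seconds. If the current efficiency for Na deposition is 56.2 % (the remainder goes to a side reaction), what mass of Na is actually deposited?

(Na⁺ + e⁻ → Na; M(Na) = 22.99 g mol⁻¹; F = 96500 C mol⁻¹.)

0.600 g

Q = I·t = 0.5390 × 8310.0 = 4479 C.
n(e⁻) = 4479/96500 = 0.04642 mol; theoretically n(Na) = 0.04642/1 = 0.04642 mol, m_theo = 1.067 g.
At 56.2 % efficiency, m_actual = 0.562 × 1.067 = 0.600 g.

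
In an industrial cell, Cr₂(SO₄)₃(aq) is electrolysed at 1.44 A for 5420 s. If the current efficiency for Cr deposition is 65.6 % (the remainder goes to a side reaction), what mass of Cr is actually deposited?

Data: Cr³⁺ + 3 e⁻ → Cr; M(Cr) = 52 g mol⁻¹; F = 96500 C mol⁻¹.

Q = I·t = 1.440 × 5420.0 = 7805 C.
n(e⁻) = 7805/96500 = 0.08088 mol; theoretically n(Cr) = 0.08088/3 = 0.02696 mol, m_theo = 1.402 g.
At 65.6 % efficiency, m_actual = 0.656 × 1.402 = 0.920 g.

0.920 g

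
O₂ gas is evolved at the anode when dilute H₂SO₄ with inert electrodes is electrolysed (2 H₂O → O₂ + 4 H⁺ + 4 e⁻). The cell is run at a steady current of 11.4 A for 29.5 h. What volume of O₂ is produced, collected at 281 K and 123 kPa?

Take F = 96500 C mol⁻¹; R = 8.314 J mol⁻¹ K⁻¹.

Q = I·t = 11.40 A × 106200 s = 1211000 C.
n(e⁻) = Q/F = 1211000 / 96500 = 12.55 mol.
4 electrons are transferred per O₂ molecule, so n(O₂) = 12.55 / 4 = 3.136 mol.
V = nRT/P = (3.136 × 8.314 × 281) / (123 × 10³ Pa) = 0.0596 m³ = 59.6 L.

59.6 L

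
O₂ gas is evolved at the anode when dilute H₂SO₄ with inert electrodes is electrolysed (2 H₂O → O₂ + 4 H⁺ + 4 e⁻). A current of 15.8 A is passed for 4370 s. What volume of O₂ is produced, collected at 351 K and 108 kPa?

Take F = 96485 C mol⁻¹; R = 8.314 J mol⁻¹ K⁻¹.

4.83 L

Q = I·t = 15.80 A × 4370.0 s = 69050 C.
n(e⁻) = Q/F = 69050 / 96485 = 0.7156 mol.
4 electrons are transferred per O₂ molecule, so n(O₂) = 0.7156 / 4 = 0.1789 mol.
V = nRT/P = (0.1789 × 8.314 × 351) / (108 × 10³ Pa) = 0.00483 m³ = 4.83 L.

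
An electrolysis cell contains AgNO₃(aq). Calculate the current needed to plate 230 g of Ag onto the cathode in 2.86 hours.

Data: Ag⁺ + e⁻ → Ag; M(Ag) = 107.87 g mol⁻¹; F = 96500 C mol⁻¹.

20.0 A

n(Ag) = 230 / 107.87 = 2.132 mol.
n(e⁻) = 1 × 2.132 = 2.132 mol.
Q = n(e⁻)·F = 2.132 × 96500 = 205800 C.
I = Q/t = 205800 / 10296 s = 20.0 A.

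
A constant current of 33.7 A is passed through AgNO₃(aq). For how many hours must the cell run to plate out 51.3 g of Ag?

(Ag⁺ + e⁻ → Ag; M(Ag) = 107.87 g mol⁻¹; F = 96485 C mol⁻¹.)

n(Ag) = m/M = 51.3 / 107.87 = 0.4756 mol.
Each Ag atom requires 1 electron, so n(e⁻) = 1 × 0.4756 = 0.4756 mol.
Q = n(e⁻)·F = 0.4756 × 96485 = 45890 C.
t = Q/I = 45890 / 33.70 A = 1362 s = 0.378 h.

0.378 h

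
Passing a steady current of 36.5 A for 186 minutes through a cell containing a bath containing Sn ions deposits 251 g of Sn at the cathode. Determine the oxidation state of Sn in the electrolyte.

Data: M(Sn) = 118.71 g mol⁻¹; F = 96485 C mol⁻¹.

Q = I·t = 36.50 A × 11160 s = 407300 C, so n(e⁻) = 407300/96485 = 4.222 mol.
n(Sn) deposited = 251 / 118.71 = 2.114 mol.
Electrons per atom = n(e⁻)/n(Sn) = 4.222 / 2.114 = 2.00 ≈ 2, so the ion is Sn²⁺.

+2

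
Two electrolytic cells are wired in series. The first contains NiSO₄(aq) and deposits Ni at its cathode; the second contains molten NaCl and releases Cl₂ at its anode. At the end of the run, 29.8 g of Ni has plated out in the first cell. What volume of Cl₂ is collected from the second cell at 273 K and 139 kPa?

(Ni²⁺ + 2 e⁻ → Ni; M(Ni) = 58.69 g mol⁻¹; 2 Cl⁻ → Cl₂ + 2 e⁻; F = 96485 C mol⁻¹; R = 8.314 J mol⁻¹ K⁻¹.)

n(Ni) = 29.8 / 58.69 = 0.5078 mol, so n(e⁻) = 2 × 0.5078 = 1.016 mol.
The cells are in series, so the same 1.016 mol of electrons passes through the second cell.
2 Cl⁻ → Cl₂ + 2 e⁻ — 2 mol e⁻ per mol Cl₂, so n(Cl₂) = 1.016/2 = 0.5078 mol.
V = nRT/P = (0.5078 × 8.314 × 273) / (139 × 10³) = 0.00829 m³ = 8.29 L.

8.29 L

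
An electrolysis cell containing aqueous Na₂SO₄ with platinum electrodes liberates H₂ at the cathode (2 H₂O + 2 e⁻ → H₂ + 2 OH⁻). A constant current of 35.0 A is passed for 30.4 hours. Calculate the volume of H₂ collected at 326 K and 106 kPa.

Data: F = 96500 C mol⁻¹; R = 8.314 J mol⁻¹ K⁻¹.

Q = I·t = 35.00 A × 109440 s = 3830000 C.
n(e⁻) = Q/F = 3830000 / 96500 = 39.69 mol.
2 electrons are transferred per H₂ molecule, so n(H₂) = 39.69 / 2 = 19.85 mol.
V = nRT/P = (19.85 × 8.314 × 326) / (106 × 10³ Pa) = 0.507 m³ = 507 L.

507 L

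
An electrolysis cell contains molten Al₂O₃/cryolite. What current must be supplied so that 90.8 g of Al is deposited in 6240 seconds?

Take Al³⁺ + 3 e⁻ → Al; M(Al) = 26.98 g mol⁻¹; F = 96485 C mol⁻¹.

n(Al) = 90.8 / 26.98 = 3.365 mol.
n(e⁻) = 3 × 3.365 = 10.10 mol.
Q = n(e⁻)·F = 10.10 × 96485 = 974100 C.
I = Q/t = 974100 / 6240.0 s = 156 A.

156 A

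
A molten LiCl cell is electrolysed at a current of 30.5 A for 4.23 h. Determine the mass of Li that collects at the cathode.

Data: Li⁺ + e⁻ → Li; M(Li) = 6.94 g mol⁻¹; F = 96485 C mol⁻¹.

Q = I·t = 30.50 A × 15228 s = 464500 C.
n(e⁻) = Q/F = 464500 / 96485 = 4.814 mol.
Li⁺ + e⁻ → Li, so n(Li) = n(e⁻)/1 = 4.814 mol.
m = n·M = 4.814 × 6.94 = 33.4 g.

33.4 g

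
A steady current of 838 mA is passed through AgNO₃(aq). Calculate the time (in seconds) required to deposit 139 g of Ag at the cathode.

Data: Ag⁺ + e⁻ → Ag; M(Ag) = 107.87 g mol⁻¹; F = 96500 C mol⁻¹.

1.48 × 10⁵ s

n(Ag) = m/M = 139 / 107.87 = 1.289 mol.
Each Ag atom requires 1 electron, so n(e⁻) = 1 × 1.289 = 1.289 mol.
Q = n(e⁻)·F = 1.289 × 96500 = 124300 C.
t = Q/I = 124300 / 0.8380 A = 148400 s.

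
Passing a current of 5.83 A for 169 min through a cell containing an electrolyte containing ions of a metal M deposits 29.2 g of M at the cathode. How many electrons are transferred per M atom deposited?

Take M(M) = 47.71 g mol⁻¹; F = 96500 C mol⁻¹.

Q = I·t = 5.830 A × 10140 s = 59120 C, so n(e⁻) = 59120/96500 = 0.6126 mol.
n(M) deposited = 29.2 / 47.71 = 0.6120 mol.
Electrons per atom = n(e⁻)/n(M) = 0.6126 / 0.6120 = 1.00 ≈ 1, so the ion is M⁺.

1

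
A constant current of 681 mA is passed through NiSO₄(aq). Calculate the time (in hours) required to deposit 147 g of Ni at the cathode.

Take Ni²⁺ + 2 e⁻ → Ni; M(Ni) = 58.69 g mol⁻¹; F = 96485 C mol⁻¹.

n(Ni) = m/M = 147 / 58.69 = 2.505 mol.
Each Ni atom requires 2 electrons, so n(e⁻) = 2 × 2.505 = 5.009 mol.
Q = n(e⁻)·F = 5.009 × 96485 = 483300 C.
t = Q/I = 483300 / 0.6810 A = 709700 s = 197 h.

197 h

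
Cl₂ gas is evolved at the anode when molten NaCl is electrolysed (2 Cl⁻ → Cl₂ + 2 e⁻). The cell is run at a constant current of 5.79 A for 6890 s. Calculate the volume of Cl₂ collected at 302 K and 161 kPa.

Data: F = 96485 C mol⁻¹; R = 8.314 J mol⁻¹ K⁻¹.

Q = I·t = 5.790 A × 6890.0 s = 39890 C.
n(e⁻) = Q/F = 39890 / 96485 = 0.4135 mol.
2 electrons are transferred per Cl₂ molecule, so n(Cl₂) = 0.4135 / 2 = 0.2067 mol.
V = nRT/P = (0.2067 × 8.314 × 302) / (161 × 10³ Pa) = 0.00322 m³ = 3.22 L.

3.22 L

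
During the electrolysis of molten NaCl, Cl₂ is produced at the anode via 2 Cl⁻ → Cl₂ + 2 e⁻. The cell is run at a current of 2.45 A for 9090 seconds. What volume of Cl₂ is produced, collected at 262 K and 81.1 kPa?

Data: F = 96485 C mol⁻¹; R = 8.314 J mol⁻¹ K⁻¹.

3.10 L

Q = I·t = 2.450 A × 9090.0 s = 22270 C.
n(e⁻) = Q/F = 22270 / 96485 = 0.2308 mol.
2 electrons are transferred per Cl₂ molecule, so n(Cl₂) = 0.2308 / 2 = 0.1154 mol.
V = nRT/P = (0.1154 × 8.314 × 262) / (81.1 × 10³ Pa) = 0.00310 m³ = 3.10 L.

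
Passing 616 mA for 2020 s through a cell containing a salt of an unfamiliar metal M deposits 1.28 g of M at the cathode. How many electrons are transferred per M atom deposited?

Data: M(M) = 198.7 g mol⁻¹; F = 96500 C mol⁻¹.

2

Q = I·t = 0.6160 A × 2020.0 s = 1244 C, so n(e⁻) = 1244/96500 = 0.01289 mol.
n(M) deposited = 1.28 / 198.7 = 0.006442 mol.
Electrons per atom = n(e⁻)/n(M) = 0.01289 / 0.006442 = 2.00 ≈ 2, so the ion is M²⁺.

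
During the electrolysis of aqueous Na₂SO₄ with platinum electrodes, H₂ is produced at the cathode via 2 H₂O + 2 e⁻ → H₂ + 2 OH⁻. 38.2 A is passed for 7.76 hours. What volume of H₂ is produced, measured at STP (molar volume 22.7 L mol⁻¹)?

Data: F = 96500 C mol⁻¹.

126 L

Q = I·t = 38.20 A × 27936 s = 1067000 C.
n(e⁻) = Q/F = 1067000 / 96500 = 11.06 mol.
2 electrons are transferred per H₂ molecule, so n(H₂) = 11.06 / 2 = 5.529 mol.
V = n × V_m = 5.529 × 22.7 = 126 L.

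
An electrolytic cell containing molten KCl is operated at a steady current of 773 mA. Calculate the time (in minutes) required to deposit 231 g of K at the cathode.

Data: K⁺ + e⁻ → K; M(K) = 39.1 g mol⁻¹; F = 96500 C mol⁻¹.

n(K) = m/M = 231 / 39.1 = 5.908 mol.
Each K atom requires 1 electron, so n(e⁻) = 1 × 5.908 = 5.908 mol.
Q = n(e⁻)·F = 5.908 × 96500 = 570100 C.
t = Q/I = 570100 / 0.7730 A = 737500 s = 12300 min.

12300 min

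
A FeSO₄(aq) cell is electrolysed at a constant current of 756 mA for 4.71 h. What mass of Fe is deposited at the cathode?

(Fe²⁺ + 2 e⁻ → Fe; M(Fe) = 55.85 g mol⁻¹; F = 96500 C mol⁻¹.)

Q = I·t = 0.7560 A × 16956 s = 12820 C.
n(e⁻) = Q/F = 12820 / 96500 = 0.1328 mol.
Fe²⁺ + 2 e⁻ → Fe, so n(Fe) = n(e⁻)/2 = 0.06642 mol.
m = n·M = 0.06642 × 55.85 = 3.71 g.

3.71 g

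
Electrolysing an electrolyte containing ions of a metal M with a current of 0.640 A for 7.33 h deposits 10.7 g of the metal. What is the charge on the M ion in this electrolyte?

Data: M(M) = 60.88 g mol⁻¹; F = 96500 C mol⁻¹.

Q = I·t = 0.6400 A × 26388 s = 16890 C, so n(e⁻) = 16890/96500 = 0.1750 mol.
n(M) deposited = 10.7 / 60.88 = 0.1758 mol.
Electrons per atom = n(e⁻)/n(M) = 0.1750 / 0.1758 = 0.996 ≈ 1, so the ion is M⁺.

+1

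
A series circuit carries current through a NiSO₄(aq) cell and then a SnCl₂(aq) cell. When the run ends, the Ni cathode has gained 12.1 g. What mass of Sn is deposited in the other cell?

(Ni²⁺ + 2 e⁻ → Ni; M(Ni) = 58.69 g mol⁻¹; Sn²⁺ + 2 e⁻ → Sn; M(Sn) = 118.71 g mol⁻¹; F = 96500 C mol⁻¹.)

24.5 g

n(Ni) = 12.1 / 58.69 = 0.2062 mol.
Since Ni²⁺ + 2 e⁻ → Ni, n(e⁻) passed = 2 × 0.2062 = 0.4123 mol.
Cells in series carry the same charge, so the same 0.4123 mol of electrons passes through cell 2.
Sn²⁺ + 2 e⁻ → Sn, so n(Sn) = 0.4123 / 2 = 0.2062 mol.
m(Sn) = 0.2062 × 118.71 = 24.5 g.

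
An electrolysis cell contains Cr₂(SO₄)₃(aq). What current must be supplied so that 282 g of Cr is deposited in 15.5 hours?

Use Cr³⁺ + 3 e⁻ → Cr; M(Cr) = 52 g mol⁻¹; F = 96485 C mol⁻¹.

n(Cr) = 282 / 52 = 5.423 mol.
n(e⁻) = 3 × 5.423 = 16.27 mol.
Q = n(e⁻)·F = 16.27 × 96485 = 1570000 C.
I = Q/t = 1570000 / 55800 s = 28.1 A.

28.1 A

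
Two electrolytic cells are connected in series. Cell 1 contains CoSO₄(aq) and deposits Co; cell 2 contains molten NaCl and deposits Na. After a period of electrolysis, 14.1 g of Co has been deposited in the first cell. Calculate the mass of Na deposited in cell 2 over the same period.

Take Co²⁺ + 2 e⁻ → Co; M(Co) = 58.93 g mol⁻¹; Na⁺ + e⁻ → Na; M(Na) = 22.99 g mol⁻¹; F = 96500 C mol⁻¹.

n(Co) = 14.1 / 58.93 = 0.2393 mol.
Since Co²⁺ + 2 e⁻ → Co, n(e⁻) passed = 2 × 0.2393 = 0.4785 mol.
Cells in series carry the same charge, so the same 0.4785 mol of electrons passes through cell 2.
Na⁺ + e⁻ → Na, so n(Na) = 0.4785 / 1 = 0.4785 mol.
m(Na) = 0.4785 × 22.99 = 11.0 g.

11.0 g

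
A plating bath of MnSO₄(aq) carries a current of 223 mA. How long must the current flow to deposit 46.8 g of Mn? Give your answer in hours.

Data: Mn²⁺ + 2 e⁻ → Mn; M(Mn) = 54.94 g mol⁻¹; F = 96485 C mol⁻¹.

205 h

n(Mn) = m/M = 46.8 / 54.94 = 0.8518 mol.
Each Mn atom requires 2 electrons, so n(e⁻) = 2 × 0.8518 = 1.704 mol.
Q = n(e⁻)·F = 1.704 × 96485 = 164400 C.
t = Q/I = 164400 / 0.2230 A = 737100 s = 205 h.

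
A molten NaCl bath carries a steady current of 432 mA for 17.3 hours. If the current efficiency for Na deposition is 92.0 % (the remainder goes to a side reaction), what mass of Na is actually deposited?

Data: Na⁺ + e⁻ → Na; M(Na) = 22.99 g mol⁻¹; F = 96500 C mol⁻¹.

5.90 g

Q = I·t = 0.4320 × 62280 = 26900 C.
n(e⁻) = 26900/96500 = 0.2788 mol; theoretically n(Na) = 0.2788/1 = 0.2788 mol, m_theo = 6.410 g.
At 92.0 % efficiency, m_actual = 0.920 × 6.410 = 5.90 g.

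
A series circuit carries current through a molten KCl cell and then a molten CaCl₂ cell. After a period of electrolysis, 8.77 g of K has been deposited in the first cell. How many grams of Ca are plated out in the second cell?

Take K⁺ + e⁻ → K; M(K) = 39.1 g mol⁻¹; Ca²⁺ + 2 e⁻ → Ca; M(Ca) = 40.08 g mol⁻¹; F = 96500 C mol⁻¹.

4.49 g

n(K) = 8.77 / 39.1 = 0.2243 mol.
Since K⁺ + e⁻ → K, n(e⁻) passed = 1 × 0.2243 = 0.2243 mol.
Cells in series carry the same charge, so the same 0.2243 mol of electrons passes through cell 2.
Ca²⁺ + 2 e⁻ → Ca, so n(Ca) = 0.2243 / 2 = 0.1121 mol.
m(Ca) = 0.1121 × 40.08 = 4.49 g.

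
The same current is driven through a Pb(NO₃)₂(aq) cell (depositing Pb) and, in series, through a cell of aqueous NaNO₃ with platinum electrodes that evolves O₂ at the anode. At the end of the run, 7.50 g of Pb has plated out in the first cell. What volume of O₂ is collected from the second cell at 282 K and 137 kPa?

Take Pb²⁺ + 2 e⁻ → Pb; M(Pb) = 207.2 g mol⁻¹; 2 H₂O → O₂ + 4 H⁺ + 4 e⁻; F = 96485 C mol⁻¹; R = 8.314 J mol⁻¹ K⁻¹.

0.310 L

n(Pb) = 7.50 / 207.2 = 0.03620 mol, so n(e⁻) = 2 × 0.03620 = 0.07239 mol.
The cells are in series, so the same 0.07239 mol of electrons passes through the second cell.
2 H₂O → O₂ + 4 H⁺ + 4 e⁻ — 4 mol e⁻ per mol O₂, so n(O₂) = 0.07239/4 = 0.01810 mol.
V = nRT/P = (0.01810 × 8.314 × 282) / (137 × 10³) = 3.10 × 10⁻⁴ m³ = 0.310 L.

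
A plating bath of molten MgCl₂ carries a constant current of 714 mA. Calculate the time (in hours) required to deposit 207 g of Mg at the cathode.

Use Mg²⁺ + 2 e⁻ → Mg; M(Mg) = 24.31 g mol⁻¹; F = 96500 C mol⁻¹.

639 h

n(Mg) = m/M = 207 / 24.31 = 8.515 mol.
Each Mg atom requires 2 electrons, so n(e⁻) = 2 × 8.515 = 17.03 mol.
Q = n(e⁻)·F = 17.03 × 96500 = 1643000 C.
t = Q/I = 1643000 / 0.7140 A = 2302000 s = 639 h.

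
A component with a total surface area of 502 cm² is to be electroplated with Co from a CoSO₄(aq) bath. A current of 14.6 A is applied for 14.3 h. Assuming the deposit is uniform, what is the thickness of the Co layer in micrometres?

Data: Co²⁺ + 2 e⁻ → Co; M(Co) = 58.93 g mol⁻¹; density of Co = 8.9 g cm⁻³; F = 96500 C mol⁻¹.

514 μm

Q = I·t = 14.60 × 51480 = 751600 C; n(e⁻) = 7.789 mol.
n(Co) = n(e⁻)/2 = 3.894 mol, so m = 3.894 × 58.93 = 229.5 g.
Volume = m/ρ = 229.5 / 8.9 = 25.79 cm³.
Thickness = V/A = 25.79 / 502 = 0.0514 cm = 514 μm.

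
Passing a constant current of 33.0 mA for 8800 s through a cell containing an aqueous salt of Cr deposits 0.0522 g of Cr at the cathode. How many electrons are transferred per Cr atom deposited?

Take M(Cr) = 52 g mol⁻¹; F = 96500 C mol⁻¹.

3

Q = I·t = 0.03300 A × 8800.0 s = 290.4 C, so n(e⁻) = 290.4/96500 = 0.003009 mol.
n(Cr) deposited = 0.0522 / 52 = 0.001004 mol.
Electrons per atom = n(e⁻)/n(Cr) = 0.003009 / 0.001004 = 3.00 ≈ 3, so the ion is Cr³⁺.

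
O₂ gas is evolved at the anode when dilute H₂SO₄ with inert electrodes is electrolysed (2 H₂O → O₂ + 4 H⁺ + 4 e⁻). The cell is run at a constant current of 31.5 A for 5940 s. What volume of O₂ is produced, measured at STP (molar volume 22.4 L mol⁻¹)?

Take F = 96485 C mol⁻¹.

Q = I·t = 31.50 A × 5940.0 s = 187100 C.
n(e⁻) = Q/F = 187100 / 96485 = 1.939 mol.
4 electrons are transferred per O₂ molecule, so n(O₂) = 1.939 / 4 = 0.4848 mol.
V = n × V_m = 0.4848 × 22.4 = 10.9 L.

10.9 L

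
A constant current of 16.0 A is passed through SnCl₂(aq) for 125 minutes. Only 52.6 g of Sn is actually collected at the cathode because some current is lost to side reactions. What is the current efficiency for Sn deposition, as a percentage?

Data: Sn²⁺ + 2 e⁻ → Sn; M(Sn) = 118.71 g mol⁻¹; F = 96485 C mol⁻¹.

71.3 %

Q = I·t = 16.00 × 7500.0 = 120000 C; n(e⁻) = 120000/96485 = 1.244 mol.
Theoretical n(Sn) = n(e⁻)/2 = 0.6219 mol, i.e. m_theo = 0.6219 × 118.71 = 73.82 g.
Efficiency = m_actual / m_theo = 52.6 / 73.82 = 71.3 %.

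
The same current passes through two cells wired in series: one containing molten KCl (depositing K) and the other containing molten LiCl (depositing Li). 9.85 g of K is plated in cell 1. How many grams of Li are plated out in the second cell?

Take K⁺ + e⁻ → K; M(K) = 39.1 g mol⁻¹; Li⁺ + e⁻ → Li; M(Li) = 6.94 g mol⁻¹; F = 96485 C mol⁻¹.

n(K) = 9.85 / 39.1 = 0.2519 mol.
Since K⁺ + e⁻ → K, n(e⁻) passed = 1 × 0.2519 = 0.2519 mol.
Cells in series carry the same charge, so the same 0.2519 mol of electrons passes through cell 2.
Li⁺ + e⁻ → Li, so n(Li) = 0.2519 / 1 = 0.2519 mol.
m(Li) = 0.2519 × 6.94 = 1.75 g.

1.75 g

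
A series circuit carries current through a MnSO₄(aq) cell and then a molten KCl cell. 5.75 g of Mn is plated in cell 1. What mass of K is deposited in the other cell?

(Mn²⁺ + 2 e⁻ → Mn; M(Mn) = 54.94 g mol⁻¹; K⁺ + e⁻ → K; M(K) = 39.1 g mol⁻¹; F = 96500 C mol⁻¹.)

8.18 g

n(Mn) = 5.75 / 54.94 = 0.1047 mol.
Since Mn²⁺ + 2 e⁻ → Mn, n(e⁻) passed = 2 × 0.1047 = 0.2093 mol.
Cells in series carry the same charge, so the same 0.2093 mol of electrons passes through cell 2.
K⁺ + e⁻ → K, so n(K) = 0.2093 / 1 = 0.2093 mol.
m(K) = 0.2093 × 39.1 = 8.18 g.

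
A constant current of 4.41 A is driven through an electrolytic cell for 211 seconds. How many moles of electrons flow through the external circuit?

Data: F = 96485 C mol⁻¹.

Q = I·t = 4.410 A × 211.00 s = 930.5 C.
n(e⁻) = Q/F = 930.5 / 96485 = 0.00964 mol.

0.00964 mol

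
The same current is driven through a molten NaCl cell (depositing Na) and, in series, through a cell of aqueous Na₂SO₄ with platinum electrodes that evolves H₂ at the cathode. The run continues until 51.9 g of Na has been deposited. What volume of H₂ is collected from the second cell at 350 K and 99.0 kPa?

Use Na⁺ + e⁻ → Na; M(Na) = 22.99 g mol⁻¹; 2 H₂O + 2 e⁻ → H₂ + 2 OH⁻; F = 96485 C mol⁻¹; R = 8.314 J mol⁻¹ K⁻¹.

n(Na) = 51.9 / 22.99 = 2.258 mol, so n(e⁻) = 1 × 2.258 = 2.258 mol.
The cells are in series, so the same 2.258 mol of electrons passes through the second cell.
2 H₂O + 2 e⁻ → H₂ + 2 OH⁻ — 2 mol e⁻ per mol H₂, so n(H₂) = 2.258/2 = 1.129 mol.
V = nRT/P = (1.129 × 8.314 × 350) / (99.0 × 10³) = 0.0332 m³ = 33.2 L.

33.2 L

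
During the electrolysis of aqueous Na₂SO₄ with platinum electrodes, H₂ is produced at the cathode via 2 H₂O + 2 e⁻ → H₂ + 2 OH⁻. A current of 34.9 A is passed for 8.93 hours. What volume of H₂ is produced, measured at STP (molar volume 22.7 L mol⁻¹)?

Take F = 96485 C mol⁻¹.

Q = I·t = 34.90 A × 32148 s = 1122000 C.
n(e⁻) = Q/F = 1122000 / 96485 = 11.63 mol.
2 electrons are transferred per H₂ molecule, so n(H₂) = 11.63 / 2 = 5.814 mol.
V = n × V_m = 5.814 × 22.7 = 132 L.

132 L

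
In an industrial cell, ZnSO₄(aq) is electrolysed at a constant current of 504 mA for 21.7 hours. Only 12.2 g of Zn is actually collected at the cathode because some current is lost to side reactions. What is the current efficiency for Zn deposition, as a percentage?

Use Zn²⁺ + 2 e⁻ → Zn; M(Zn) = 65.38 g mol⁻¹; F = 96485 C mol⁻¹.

Q = I·t = 0.5040 × 78120 = 39370 C; n(e⁻) = 39370/96485 = 0.4081 mol.
Theoretical n(Zn) = n(e⁻)/2 = 0.2040 mol, i.e. m_theo = 0.2040 × 65.38 = 13.34 g.
Efficiency = m_actual / m_theo = 12.2 / 13.34 = 91.5 %.

91.5 %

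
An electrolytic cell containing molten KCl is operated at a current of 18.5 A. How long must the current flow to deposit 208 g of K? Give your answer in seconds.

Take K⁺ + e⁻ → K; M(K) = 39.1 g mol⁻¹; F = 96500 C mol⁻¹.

n(K) = m/M = 208 / 39.1 = 5.320 mol.
Each K atom requires 1 electron, so n(e⁻) = 1 × 5.320 = 5.320 mol.
Q = n(e⁻)·F = 5.320 × 96500 = 513400 C.
t = Q/I = 513400 / 18.50 A = 27750 s.

27700 s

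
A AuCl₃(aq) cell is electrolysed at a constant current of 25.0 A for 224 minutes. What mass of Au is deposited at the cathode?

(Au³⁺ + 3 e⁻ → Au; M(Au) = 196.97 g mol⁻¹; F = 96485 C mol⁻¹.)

Q = I·t = 25.00 A × 13440 s = 336000 C.
n(e⁻) = Q/F = 336000 / 96485 = 3.482 mol.
Au³⁺ + 3 e⁻ → Au, so n(Au) = n(e⁻)/3 = 1.161 mol.
m = n·M = 1.161 × 196.97 = 229 g.

229 g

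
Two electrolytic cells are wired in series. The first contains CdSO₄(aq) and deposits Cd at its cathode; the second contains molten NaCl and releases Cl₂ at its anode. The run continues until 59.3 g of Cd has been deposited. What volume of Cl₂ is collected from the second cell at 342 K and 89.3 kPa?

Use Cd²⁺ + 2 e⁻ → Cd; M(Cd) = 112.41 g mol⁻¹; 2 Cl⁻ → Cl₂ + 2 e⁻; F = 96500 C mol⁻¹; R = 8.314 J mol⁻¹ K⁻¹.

n(Cd) = 59.3 / 112.41 = 0.5275 mol, so n(e⁻) = 2 × 0.5275 = 1.055 mol.
The cells are in series, so the same 1.055 mol of electrons passes through the second cell.
2 Cl⁻ → Cl₂ + 2 e⁻ — 2 mol e⁻ per mol Cl₂, so n(Cl₂) = 1.055/2 = 0.5275 mol.
V = nRT/P = (0.5275 × 8.314 × 342) / (89.3 × 10³) = 0.0168 m³ = 16.8 L.

16.8 L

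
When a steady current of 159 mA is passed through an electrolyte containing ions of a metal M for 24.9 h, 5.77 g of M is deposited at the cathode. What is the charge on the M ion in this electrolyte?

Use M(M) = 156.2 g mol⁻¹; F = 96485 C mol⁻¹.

Q = I·t = 0.1590 A × 89640 s = 14250 C, so n(e⁻) = 14250/96485 = 0.1477 mol.
n(M) deposited = 5.77 / 156.2 = 0.03694 mol.
Electrons per atom = n(e⁻)/n(M) = 0.1477 / 0.03694 = 4.00 ≈ 4, so the ion is M⁴⁺.

+4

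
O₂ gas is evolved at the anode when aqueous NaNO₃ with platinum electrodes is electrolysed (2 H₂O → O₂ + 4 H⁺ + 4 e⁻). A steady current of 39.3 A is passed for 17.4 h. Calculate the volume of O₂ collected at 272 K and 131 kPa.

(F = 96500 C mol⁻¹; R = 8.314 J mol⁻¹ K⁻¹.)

Q = I·t = 39.30 A × 62640 s = 2462000 C.
n(e⁻) = Q/F = 2462000 / 96500 = 25.51 mol.
4 electrons are transferred per O₂ molecule, so n(O₂) = 25.51 / 4 = 6.378 mol.
V = nRT/P = (6.378 × 8.314 × 272) / (131 × 10³ Pa) = 0.110 m³ = 110 L.

110 L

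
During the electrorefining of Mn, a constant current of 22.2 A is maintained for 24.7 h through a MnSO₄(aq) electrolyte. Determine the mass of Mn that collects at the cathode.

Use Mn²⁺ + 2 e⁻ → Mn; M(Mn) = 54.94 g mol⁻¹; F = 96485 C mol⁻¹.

562 g

Q = I·t = 22.20 A × 88920 s = 1974000 C.
n(e⁻) = Q/F = 1974000 / 96485 = 20.46 mol.
Mn²⁺ + 2 e⁻ → Mn, so n(Mn) = n(e⁻)/2 = 10.23 mol.
m = n·M = 10.23 × 54.94 = 562 g.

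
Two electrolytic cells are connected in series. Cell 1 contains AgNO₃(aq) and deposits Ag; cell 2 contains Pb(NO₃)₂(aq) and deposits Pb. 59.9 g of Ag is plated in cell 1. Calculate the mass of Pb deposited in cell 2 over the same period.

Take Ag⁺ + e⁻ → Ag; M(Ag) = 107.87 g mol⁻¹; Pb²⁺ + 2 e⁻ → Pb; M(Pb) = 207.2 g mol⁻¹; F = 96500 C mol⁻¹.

n(Ag) = 59.9 / 107.87 = 0.5553 mol.
Since Ag⁺ + e⁻ → Ag, n(e⁻) passed = 1 × 0.5553 = 0.5553 mol.
Cells in series carry the same charge, so the same 0.5553 mol of electrons passes through cell 2.
Pb²⁺ + 2 e⁻ → Pb, so n(Pb) = 0.5553 / 2 = 0.2776 mol.
m(Pb) = 0.2776 × 207.2 = 57.5 g.

57.5 g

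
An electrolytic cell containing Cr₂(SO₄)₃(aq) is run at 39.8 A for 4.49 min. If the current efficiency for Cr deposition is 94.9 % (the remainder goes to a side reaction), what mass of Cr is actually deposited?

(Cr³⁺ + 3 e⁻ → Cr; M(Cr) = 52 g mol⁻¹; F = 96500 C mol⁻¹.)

Q = I·t = 39.80 × 269.40 = 10720 C.
n(e⁻) = 10720/96500 = 0.1111 mol; theoretically n(Cr) = 0.1111/3 = 0.03704 mol, m_theo = 1.926 g.
At 94.9 % efficiency, m_actual = 0.949 × 1.926 = 1.83 g.

1.83 g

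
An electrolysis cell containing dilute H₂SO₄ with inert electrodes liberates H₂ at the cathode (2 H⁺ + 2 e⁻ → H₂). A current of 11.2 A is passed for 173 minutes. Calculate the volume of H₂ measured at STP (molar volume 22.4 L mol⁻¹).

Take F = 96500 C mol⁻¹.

Q = I·t = 11.20 A × 10380 s = 116300 C.
n(e⁻) = Q/F = 116300 / 96500 = 1.205 mol.
2 electrons are transferred per H₂ molecule, so n(H₂) = 1.205 / 2 = 0.6024 mol.
V = n × V_m = 0.6024 × 22.4 = 13.5 L.

13.5 L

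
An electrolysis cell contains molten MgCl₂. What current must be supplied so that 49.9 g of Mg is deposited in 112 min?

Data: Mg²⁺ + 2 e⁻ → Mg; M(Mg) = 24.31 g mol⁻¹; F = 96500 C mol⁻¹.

59.0 A

n(Mg) = 49.9 / 24.31 = 2.053 mol.
n(e⁻) = 2 × 2.053 = 4.105 mol.
Q = n(e⁻)·F = 4.105 × 96500 = 396200 C.
I = Q/t = 396200 / 6720.0 s = 59.0 A.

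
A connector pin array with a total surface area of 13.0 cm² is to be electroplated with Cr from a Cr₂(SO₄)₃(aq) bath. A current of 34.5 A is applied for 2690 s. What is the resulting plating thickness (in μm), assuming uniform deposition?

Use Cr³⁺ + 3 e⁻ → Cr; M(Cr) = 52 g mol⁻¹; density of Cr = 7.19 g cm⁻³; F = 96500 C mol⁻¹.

1780 μm

Q = I·t = 34.50 × 2690.0 = 92800 C; n(e⁻) = 0.9617 mol.
n(Cr) = n(e⁻)/3 = 0.3206 mol, so m = 0.3206 × 52 = 16.67 g.
Volume = m/ρ = 16.67 / 7.19 = 2.318 cm³.
Thickness = V/A = 2.318 / 13.0 = 0.178 cm = 1780 μm.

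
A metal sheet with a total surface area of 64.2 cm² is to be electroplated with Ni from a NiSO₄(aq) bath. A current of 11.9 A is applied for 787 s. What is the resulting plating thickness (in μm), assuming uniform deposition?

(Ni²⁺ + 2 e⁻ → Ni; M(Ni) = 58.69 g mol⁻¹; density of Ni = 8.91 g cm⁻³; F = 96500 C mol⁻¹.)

Q = I·t = 11.90 × 787.00 = 9365 C; n(e⁻) = 0.09705 mol.
n(Ni) = n(e⁻)/2 = 0.04852 mol, so m = 0.04852 × 58.69 = 2.848 g.
Volume = m/ρ = 2.848 / 8.91 = 0.3196 cm³.
Thickness = V/A = 0.3196 / 64.2 = 0.00498 cm = 49.8 μm.

49.8 μm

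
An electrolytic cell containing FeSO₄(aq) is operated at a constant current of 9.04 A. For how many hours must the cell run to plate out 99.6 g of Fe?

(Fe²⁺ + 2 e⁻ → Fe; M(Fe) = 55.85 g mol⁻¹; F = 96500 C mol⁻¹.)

n(Fe) = m/M = 99.6 / 55.85 = 1.783 mol.
Each Fe atom requires 2 electrons, so n(e⁻) = 2 × 1.783 = 3.567 mol.
Q = n(e⁻)·F = 3.567 × 96500 = 344200 C.
t = Q/I = 344200 / 9.040 A = 38070 s = 10.6 h.

10.6 h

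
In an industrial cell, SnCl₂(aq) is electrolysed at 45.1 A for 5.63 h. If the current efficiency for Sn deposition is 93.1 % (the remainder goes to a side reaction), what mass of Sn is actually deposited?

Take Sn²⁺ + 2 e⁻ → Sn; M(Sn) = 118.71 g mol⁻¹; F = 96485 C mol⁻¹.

Q = I·t = 45.10 × 20268 = 914100 C.
n(e⁻) = 914100/96485 = 9.474 mol; theoretically n(Sn) = 9.474/2 = 4.737 mol, m_theo = 562.3 g.
At 93.1 % efficiency, m_actual = 0.931 × 562.3 = 524 g.

524 g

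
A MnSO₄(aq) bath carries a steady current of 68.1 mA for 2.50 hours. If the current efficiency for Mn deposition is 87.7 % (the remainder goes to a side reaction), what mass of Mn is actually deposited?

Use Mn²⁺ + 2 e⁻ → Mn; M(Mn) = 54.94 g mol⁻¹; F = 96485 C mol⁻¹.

0.153 g

Q = I·t = 0.06810 × 9000.0 = 612.9 C.
n(e⁻) = 612.9/96485 = 0.006352 mol; theoretically n(Mn) = 0.006352/2 = 0.003176 mol, m_theo = 0.1745 g.
At 87.7 % efficiency, m_actual = 0.877 × 0.1745 = 0.153 g.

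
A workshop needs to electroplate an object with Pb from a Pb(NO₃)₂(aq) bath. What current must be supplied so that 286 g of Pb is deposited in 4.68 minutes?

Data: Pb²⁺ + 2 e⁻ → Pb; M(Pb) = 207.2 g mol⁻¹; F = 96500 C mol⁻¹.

949 A

n(Pb) = 286 / 207.2 = 1.380 mol.
n(e⁻) = 2 × 1.380 = 2.761 mol.
Q = n(e⁻)·F = 2.761 × 96500 = 266400 C.
I = Q/t = 266400 / 280.80 s = 949 A.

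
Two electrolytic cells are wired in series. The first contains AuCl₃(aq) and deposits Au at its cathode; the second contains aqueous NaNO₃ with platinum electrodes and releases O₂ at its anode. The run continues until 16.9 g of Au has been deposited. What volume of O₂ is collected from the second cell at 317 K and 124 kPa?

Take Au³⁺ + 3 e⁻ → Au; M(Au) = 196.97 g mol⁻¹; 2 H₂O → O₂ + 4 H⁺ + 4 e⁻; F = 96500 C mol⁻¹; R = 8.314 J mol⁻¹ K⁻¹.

1.37 L

n(Au) = 16.9 / 196.97 = 0.08580 mol, so n(e⁻) = 3 × 0.08580 = 0.2574 mol.
The cells are in series, so the same 0.2574 mol of electrons passes through the second cell.
2 H₂O → O₂ + 4 H⁺ + 4 e⁻ — 4 mol e⁻ per mol O₂, so n(O₂) = 0.2574/4 = 0.06435 mol.
V = nRT/P = (0.06435 × 8.314 × 317) / (124 × 10³) = 0.00137 m³ = 1.37 L.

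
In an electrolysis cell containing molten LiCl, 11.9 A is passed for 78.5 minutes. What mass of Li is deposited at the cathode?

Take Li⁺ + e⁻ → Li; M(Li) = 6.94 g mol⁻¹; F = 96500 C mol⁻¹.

4.03 g

Q = I·t = 11.90 A × 4710.0 s = 56050 C.
n(e⁻) = Q/F = 56050 / 96500 = 0.5808 mol.
Li⁺ + e⁻ → Li, so n(Li) = n(e⁻)/1 = 0.5808 mol.
m = n·M = 0.5808 × 6.94 = 4.03 g.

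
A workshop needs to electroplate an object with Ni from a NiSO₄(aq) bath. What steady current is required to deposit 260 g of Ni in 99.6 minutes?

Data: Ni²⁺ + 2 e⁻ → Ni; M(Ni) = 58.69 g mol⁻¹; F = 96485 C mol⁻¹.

n(Ni) = 260 / 58.69 = 4.430 mol.
n(e⁻) = 2 × 4.430 = 8.860 mol.
Q = n(e⁻)·F = 8.860 × 96485 = 854900 C.
I = Q/t = 854900 / 5976.0 s = 143 A.

143 A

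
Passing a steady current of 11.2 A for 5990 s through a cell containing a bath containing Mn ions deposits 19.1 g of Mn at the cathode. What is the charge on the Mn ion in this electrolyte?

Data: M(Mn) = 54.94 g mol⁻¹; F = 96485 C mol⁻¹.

+2

Q = I·t = 11.20 A × 5990.0 s = 67090 C, so n(e⁻) = 67090/96485 = 0.6953 mol.
n(Mn) deposited = 19.1 / 54.94 = 0.3477 mol.
Electrons per atom = n(e⁻)/n(Mn) = 0.6953 / 0.3477 = 2.00 ≈ 2, so the ion is Mn²⁺.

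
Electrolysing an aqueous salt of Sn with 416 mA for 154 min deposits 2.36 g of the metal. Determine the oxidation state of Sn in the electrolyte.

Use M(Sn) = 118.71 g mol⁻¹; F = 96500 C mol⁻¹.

Q = I·t = 0.4160 A × 9240.0 s = 3844 C, so n(e⁻) = 3844/96500 = 0.03983 mol.
n(Sn) deposited = 2.36 / 118.71 = 0.01988 mol.
Electrons per atom = n(e⁻)/n(Sn) = 0.03983 / 0.01988 = 2.00 ≈ 2, so the ion is Sn²⁺.

+2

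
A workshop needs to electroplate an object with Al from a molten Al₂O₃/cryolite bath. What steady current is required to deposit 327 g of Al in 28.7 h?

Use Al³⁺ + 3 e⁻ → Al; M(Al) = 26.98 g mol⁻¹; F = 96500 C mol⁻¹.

n(Al) = 327 / 26.98 = 12.12 mol.
n(e⁻) = 3 × 12.12 = 36.36 mol.
Q = n(e⁻)·F = 36.36 × 96500 = 3509000 C.
I = Q/t = 3509000 / 103320 s = 34.0 A.

34.0 A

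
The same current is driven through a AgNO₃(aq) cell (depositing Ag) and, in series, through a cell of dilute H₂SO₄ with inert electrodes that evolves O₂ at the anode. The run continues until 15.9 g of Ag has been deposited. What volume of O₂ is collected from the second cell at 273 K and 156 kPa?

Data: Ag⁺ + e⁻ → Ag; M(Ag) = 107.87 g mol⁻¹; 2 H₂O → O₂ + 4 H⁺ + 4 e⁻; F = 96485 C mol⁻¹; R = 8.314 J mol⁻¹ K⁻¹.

n(Ag) = 15.9 / 107.87 = 0.1474 mol, so n(e⁻) = 1 × 0.1474 = 0.1474 mol.
The cells are in series, so the same 0.1474 mol of electrons passes through the second cell.
2 H₂O → O₂ + 4 H⁺ + 4 e⁻ — 4 mol e⁻ per mol O₂, so n(O₂) = 0.1474/4 = 0.03685 mol.
V = nRT/P = (0.03685 × 8.314 × 273) / (156 × 10³) = 5.36 × 10⁻⁴ m³ = 0.536 L.

0.536 L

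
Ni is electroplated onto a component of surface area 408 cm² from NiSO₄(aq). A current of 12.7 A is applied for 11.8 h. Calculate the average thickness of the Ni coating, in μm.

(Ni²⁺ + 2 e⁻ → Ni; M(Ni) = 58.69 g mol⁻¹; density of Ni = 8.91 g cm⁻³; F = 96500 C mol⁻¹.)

Q = I·t = 12.70 × 42480 = 539500 C; n(e⁻) = 5.591 mol.
n(Ni) = n(e⁻)/2 = 2.795 mol, so m = 2.795 × 58.69 = 164.1 g.
Volume = m/ρ = 164.1 / 8.91 = 18.41 cm³.
Thickness = V/A = 18.41 / 408 = 0.0451 cm = 451 μm.

451 μm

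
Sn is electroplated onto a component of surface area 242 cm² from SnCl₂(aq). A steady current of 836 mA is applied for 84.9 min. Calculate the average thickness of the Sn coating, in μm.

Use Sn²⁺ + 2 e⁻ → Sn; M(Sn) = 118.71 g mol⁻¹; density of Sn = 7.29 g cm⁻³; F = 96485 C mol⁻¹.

Q = I·t = 0.8360 × 5094.0 = 4259 C; n(e⁻) = 0.04414 mol.
n(Sn) = n(e⁻)/2 = 0.02207 mol, so m = 0.02207 × 118.71 = 2.620 g.
Volume = m/ρ = 2.620 / 7.29 = 0.3594 cm³.
Thickness = V/A = 0.3594 / 242 = 0.00148 cm = 14.8 μm.

14.8 μm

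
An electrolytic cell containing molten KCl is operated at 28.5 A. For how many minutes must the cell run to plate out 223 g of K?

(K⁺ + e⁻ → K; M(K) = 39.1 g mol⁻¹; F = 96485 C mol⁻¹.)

n(K) = m/M = 223 / 39.1 = 5.703 mol.
Each K atom requires 1 electron, so n(e⁻) = 1 × 5.703 = 5.703 mol.
Q = n(e⁻)·F = 5.703 × 96485 = 550300 C.
t = Q/I = 550300 / 28.50 A = 19310 s = 322 min.

322 min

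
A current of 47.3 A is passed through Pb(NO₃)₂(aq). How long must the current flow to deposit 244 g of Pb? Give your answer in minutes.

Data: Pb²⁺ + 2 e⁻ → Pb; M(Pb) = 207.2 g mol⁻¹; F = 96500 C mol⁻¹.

80.1 min

n(Pb) = m/M = 244 / 207.2 = 1.178 mol.
Each Pb atom requires 2 electrons, so n(e⁻) = 2 × 1.178 = 2.355 mol.
Q = n(e⁻)·F = 2.355 × 96500 = 227300 C.
t = Q/I = 227300 / 47.30 A = 4805 s = 80.1 min.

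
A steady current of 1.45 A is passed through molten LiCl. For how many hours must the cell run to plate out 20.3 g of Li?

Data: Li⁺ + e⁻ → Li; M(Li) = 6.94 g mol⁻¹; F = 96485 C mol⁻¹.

54.1 h

n(Li) = m/M = 20.3 / 6.94 = 2.925 mol.
Each Li atom requires 1 electron, so n(e⁻) = 1 × 2.925 = 2.925 mol.
Q = n(e⁻)·F = 2.925 × 96485 = 282200 C.
t = Q/I = 282200 / 1.450 A = 194600 s = 54.1 h.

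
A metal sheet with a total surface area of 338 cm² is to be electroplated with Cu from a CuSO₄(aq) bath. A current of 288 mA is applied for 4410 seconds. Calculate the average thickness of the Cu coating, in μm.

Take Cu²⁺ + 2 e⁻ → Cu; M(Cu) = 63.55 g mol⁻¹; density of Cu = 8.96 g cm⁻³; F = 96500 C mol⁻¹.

Q = I·t = 0.2880 × 4410.0 = 1270 C; n(e⁻) = 0.01316 mol.
n(Cu) = n(e⁻)/2 = 0.006581 mol, so m = 0.006581 × 63.55 = 0.4182 g.
Volume = m/ρ = 0.4182 / 8.96 = 0.04667 cm³.
Thickness = V/A = 0.04667 / 338 = 1.38 × 10⁻⁴ cm = 1.38 μm.

1.38 μm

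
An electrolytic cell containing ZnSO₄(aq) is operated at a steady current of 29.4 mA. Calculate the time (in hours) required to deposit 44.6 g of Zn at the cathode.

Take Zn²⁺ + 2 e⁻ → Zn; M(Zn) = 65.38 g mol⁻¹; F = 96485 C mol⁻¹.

n(Zn) = m/M = 44.6 / 65.38 = 0.6822 mol.
Each Zn atom requires 2 electrons, so n(e⁻) = 2 × 0.6822 = 1.364 mol.
Q = n(e⁻)·F = 1.364 × 96485 = 131600 C.
t = Q/I = 131600 / 0.02940 A = 4477000 s = 1240 h.

1240 h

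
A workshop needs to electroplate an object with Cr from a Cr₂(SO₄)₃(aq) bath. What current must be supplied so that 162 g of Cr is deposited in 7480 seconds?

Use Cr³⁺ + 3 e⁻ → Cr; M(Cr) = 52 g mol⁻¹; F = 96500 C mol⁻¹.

n(Cr) = 162 / 52 = 3.115 mol.
n(e⁻) = 3 × 3.115 = 9.346 mol.
Q = n(e⁻)·F = 9.346 × 96500 = 901900 C.
I = Q/t = 901900 / 7480.0 s = 121 A.

121 A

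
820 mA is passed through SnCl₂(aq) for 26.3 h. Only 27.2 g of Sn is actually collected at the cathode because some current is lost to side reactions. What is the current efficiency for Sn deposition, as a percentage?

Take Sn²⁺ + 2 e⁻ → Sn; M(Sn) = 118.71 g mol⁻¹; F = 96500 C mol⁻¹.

Q = I·t = 0.8200 × 94680 = 77640 C; n(e⁻) = 77640/96500 = 0.8045 mol.
Theoretical n(Sn) = n(e⁻)/2 = 0.4023 mol, i.e. m_theo = 0.4023 × 118.71 = 47.75 g.
Efficiency = m_actual / m_theo = 27.2 / 47.75 = 57.0 %.

57.0 %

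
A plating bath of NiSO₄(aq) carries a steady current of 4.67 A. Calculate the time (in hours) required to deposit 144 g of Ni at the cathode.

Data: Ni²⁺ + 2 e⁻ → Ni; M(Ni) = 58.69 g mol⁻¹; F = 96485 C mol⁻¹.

28.2 h

n(Ni) = m/M = 144 / 58.69 = 2.454 mol.
Each Ni atom requires 2 electrons, so n(e⁻) = 2 × 2.454 = 4.907 mol.
Q = n(e⁻)·F = 4.907 × 96485 = 473500 C.
t = Q/I = 473500 / 4.670 A = 101400 s = 28.2 h.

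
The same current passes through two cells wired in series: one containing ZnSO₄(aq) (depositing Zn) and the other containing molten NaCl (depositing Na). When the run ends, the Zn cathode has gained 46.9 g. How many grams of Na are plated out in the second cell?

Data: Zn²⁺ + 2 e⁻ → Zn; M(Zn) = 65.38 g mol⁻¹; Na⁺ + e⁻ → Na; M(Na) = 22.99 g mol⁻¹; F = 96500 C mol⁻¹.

n(Zn) = 46.9 / 65.38 = 0.7173 mol.
Since Zn²⁺ + 2 e⁻ → Zn, n(e⁻) passed = 2 × 0.7173 = 1.435 mol.
Cells in series carry the same charge, so the same 1.435 mol of electrons passes through cell 2.
Na⁺ + e⁻ → Na, so n(Na) = 1.435 / 1 = 1.435 mol.
m(Na) = 1.435 × 22.99 = 33.0 g.

33.0 g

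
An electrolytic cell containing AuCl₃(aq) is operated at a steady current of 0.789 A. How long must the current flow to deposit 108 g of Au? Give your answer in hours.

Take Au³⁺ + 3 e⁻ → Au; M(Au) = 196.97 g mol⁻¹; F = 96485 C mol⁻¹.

n(Au) = m/M = 108 / 196.97 = 0.5483 mol.
Each Au atom requires 3 electrons, so n(e⁻) = 3 × 0.5483 = 1.645 mol.
Q = n(e⁻)·F = 1.645 × 96485 = 158700 C.
t = Q/I = 158700 / 0.7890 A = 201200 s = 55.9 h.

55.9 h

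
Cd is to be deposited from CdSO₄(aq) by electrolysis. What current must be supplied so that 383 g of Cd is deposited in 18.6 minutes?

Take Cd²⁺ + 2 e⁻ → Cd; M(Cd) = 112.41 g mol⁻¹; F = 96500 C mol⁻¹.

589 A

n(Cd) = 383 / 112.41 = 3.407 mol.
n(e⁻) = 2 × 3.407 = 6.814 mol.
Q = n(e⁻)·F = 6.814 × 96500 = 657600 C.
I = Q/t = 657600 / 1116.0 s = 589 A.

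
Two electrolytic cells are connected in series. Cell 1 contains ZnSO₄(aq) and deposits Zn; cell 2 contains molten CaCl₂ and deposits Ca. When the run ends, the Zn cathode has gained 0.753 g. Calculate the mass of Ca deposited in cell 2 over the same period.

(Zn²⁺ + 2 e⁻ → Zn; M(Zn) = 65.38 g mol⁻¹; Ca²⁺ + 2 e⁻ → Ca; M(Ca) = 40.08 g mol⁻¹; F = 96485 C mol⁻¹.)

0.462 g

n(Zn) = 0.753 / 65.38 = 0.01152 mol.
Since Zn²⁺ + 2 e⁻ → Zn, n(e⁻) passed = 2 × 0.01152 = 0.02303 mol.
Cells in series carry the same charge, so the same 0.02303 mol of electrons passes through cell 2.
Ca²⁺ + 2 e⁻ → Ca, so n(Ca) = 0.02303 / 2 = 0.01152 mol.
m(Ca) = 0.01152 × 40.08 = 0.462 g.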